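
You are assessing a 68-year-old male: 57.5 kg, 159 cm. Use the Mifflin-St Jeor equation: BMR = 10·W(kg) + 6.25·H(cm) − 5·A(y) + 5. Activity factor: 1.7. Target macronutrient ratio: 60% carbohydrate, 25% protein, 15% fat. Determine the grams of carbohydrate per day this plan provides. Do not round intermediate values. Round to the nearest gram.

Mifflin-St Jeor (male): BMR = 10(57.5) + 6.25(159) − 5(68) + 5 = 575 + 993.75 − 340 + 5 = 1233.75 kcal/day.
TEE = 1233.75 × 1.7 = 2097.375 kcal/day.
Carbohydrate energy = 60% × 2097.375 = 1258.425 kcal.
Carbohydrate = 1258.425 ÷ 4 kcal/g = 314.6063 g.

315 g/day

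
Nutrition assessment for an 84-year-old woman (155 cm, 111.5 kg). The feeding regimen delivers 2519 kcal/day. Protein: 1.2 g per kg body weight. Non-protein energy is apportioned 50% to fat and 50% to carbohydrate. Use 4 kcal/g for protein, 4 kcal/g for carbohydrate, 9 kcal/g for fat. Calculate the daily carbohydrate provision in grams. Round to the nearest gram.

Protein = 1.2 × 111.5 = 133.8 g → 133.8 × 4 = 535.2 kcal.
Non-protein calories = 2519 − 535.2 = 1983.8 kcal.
Fat: 50% × 1983.8 = 991.9 kcal; carbohydrate: 991.9 kcal.
Carbohydrate: 991.9 kcal ÷ 4 kcal/g = 247.975 g.

248 g/day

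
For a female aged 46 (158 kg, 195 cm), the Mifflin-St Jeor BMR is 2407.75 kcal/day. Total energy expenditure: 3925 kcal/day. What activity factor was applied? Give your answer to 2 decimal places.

1.63

Activity factor = TEE ÷ BMR = 3925 ÷ 2407.75 = 1.63.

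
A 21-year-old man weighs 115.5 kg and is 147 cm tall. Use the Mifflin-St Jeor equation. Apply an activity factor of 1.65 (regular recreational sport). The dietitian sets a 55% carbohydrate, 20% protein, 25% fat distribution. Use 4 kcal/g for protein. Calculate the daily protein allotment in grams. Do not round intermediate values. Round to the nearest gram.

Mifflin-St Jeor (male): BMR = 10(115.5) + 6.25(147) − 5(21) + 5 = 1155 + 918.75 − 105 + 5 = 1973.75 kcal/day.
TEE = 1973.75 × 1.65 = 3256.6875 kcal/day.
Protein energy = 20% × 3256.6875 = 651.3375 kcal.
Protein = 651.3375 ÷ 4 kcal/g = 162.8344 g.

163 g/day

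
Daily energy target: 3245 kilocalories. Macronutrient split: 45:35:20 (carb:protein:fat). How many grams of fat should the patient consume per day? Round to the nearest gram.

Fat energy = 20% × 3245 = 649 kcal.
At 9 kcal/g: 649 ÷ 9 = 72.1111 g.

72 g/day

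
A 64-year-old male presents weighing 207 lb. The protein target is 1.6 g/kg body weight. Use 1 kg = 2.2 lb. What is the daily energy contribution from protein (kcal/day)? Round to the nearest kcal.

602 kcal/day

Weight in kg = 207 ÷ 2.2 = 94.0909 kg.
Protein = 1.6 g/kg × 94.0909 kg = 150.5455 g/day.
Protein energy = 150.5455 g × 4 kcal/g = 602.1818 kcal/day.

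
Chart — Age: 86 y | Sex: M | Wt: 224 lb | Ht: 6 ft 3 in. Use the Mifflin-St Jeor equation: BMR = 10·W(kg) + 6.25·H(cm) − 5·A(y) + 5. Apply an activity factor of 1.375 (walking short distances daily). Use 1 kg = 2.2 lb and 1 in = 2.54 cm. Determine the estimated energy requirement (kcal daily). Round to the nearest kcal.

2453 kcal daily

Convert to metric: weight = 224 ÷ 2.2 = 101.8182 kg; height = (6×12 + 3) × 2.54 = 75 × 2.54 = 190.5 cm.
Mifflin-St Jeor (male): BMR = 10(101.8182) + 6.25(190.5) − 5(86) + 5 = 1018.1818 + 1190.625 − 430 + 5 = 1783.8068 kcal/day.
TEE = BMR × activity factor = 1783.8068 × 1.375 = 2452.7344 kcal/day.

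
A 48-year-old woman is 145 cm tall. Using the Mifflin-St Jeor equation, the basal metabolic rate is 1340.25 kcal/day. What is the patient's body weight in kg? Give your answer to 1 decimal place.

83.5 kg

1340.25 = 10·W + 6.25(145) − 5(48) − 161
10·W = 1340.25 − 505.25 = 835, so W = 83.5 kg.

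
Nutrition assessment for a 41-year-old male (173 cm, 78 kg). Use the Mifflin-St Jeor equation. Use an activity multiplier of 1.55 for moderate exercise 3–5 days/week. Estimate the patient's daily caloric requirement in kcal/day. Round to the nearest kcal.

2575 kcal/day

Mifflin-St Jeor (male): BMR = 10(78) + 6.25(173) − 5(41) + 5 = 780 + 1081.25 − 205 + 5 = 1661.25 kcal/day.
TEE = BMR × activity factor = 1661.25 × 1.55 = 2574.9375 kcal/day.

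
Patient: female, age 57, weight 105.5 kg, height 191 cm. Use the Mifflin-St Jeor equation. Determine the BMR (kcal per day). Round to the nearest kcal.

Mifflin-St Jeor (female): BMR = 10(105.5) + 6.25(191) − 5(57) − 161 = 1055 + 1193.75 − 285 − 161 = 1802.75 kcal/day.

1803 kcal per day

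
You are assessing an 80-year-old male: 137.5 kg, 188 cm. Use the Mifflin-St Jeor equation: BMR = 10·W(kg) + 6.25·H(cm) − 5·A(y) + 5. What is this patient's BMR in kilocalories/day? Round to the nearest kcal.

2155 kilocalories/day

Mifflin-St Jeor (male): BMR = 10(137.5) + 6.25(188) − 5(80) + 5 = 1375 + 1175 − 400 + 5 = 2155 kcal/day.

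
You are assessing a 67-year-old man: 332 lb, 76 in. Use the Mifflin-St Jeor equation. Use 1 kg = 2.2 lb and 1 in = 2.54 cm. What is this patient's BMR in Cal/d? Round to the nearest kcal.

Convert to metric: weight = 332 ÷ 2.2 = 150.9091 kg; height = 76 × 2.54 = 193.04 cm.
Mifflin-St Jeor (male): BMR = 10(150.9091) + 6.25(193.04) − 5(67) + 5 = 1509.0909 + 1206.5 − 335 + 5 = 2385.5909 kcal/day.

2386 Cal/d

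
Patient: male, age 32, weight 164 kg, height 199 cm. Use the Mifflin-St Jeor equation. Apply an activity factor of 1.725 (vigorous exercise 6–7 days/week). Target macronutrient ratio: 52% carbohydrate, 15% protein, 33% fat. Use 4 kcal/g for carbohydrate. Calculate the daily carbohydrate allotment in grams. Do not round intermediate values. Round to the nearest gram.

612 g/day

Mifflin-St Jeor (male): BMR = 10(164) + 6.25(199) − 5(32) + 5 = 1640 + 1243.75 − 160 + 5 = 2728.75 kcal/day.
TEE = 2728.75 × 1.725 = 4707.0938 kcal/day.
Carbohydrate energy = 52% × 4707.0938 = 2447.6888 kcal.
Carbohydrate = 2447.6888 ÷ 4 kcal/g = 611.9222 g.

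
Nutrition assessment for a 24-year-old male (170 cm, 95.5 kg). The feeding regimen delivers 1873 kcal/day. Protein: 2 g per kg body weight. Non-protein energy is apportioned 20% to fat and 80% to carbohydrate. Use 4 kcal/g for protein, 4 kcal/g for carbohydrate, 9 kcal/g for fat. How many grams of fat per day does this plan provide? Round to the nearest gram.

Protein = 2 × 95.5 = 191 g → 191 × 4 = 764 kcal.
Non-protein calories = 1873 − 764 = 1109 kcal.
Fat: 20% × 1109 = 221.8 kcal; carbohydrate: 887.2 kcal.
Fat: 221.8 kcal ÷ 9 kcal/g = 24.6444 g.

25 g/day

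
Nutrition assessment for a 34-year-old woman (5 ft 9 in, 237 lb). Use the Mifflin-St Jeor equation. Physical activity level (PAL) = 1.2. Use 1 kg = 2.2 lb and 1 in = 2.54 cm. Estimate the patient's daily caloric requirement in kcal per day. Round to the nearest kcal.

2210 kcal per day

Convert to metric: weight = 237 ÷ 2.2 = 107.7273 kg; height = (5×12 + 9) × 2.54 = 69 × 2.54 = 175.26 cm.
Mifflin-St Jeor (female): BMR = 10(107.7273) + 6.25(175.26) − 5(34) − 161 = 1077.2727 + 1095.375 − 170 − 161 = 1841.6477 kcal/day.
TEE = BMR × activity factor = 1841.6477 × 1.2 = 2209.9773 kcal/day.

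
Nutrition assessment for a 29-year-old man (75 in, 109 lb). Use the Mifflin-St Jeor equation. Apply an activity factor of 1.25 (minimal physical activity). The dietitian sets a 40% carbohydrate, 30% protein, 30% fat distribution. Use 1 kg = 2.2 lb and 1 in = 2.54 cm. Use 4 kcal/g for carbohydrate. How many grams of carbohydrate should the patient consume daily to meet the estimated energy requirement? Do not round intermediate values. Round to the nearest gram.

193 g/day

Convert to metric: weight = 109 ÷ 2.2 = 49.5455 kg; height = 75 × 2.54 = 190.5 cm.
Mifflin-St Jeor (male): BMR = 10(49.5455) + 6.25(190.5) − 5(29) + 5 = 495.4545 + 1190.625 − 145 + 5 = 1546.0795 kcal/day.
TEE = 1546.0795 × 1.25 = 1932.5994 kcal/day.
Carbohydrate energy = 40% × 1932.5994 = 773.0398 kcal.
Carbohydrate = 773.0398 ÷ 4 kcal/g = 193.2599 g.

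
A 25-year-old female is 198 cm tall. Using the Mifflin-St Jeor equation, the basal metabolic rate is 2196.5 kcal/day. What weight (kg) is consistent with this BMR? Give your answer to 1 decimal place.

2196.5 = 10·W + 6.25(198) − 5(25) − 161
10·W = 2196.5 − 951.5 = 1245, so W = 124.5 kg.

124.5 kg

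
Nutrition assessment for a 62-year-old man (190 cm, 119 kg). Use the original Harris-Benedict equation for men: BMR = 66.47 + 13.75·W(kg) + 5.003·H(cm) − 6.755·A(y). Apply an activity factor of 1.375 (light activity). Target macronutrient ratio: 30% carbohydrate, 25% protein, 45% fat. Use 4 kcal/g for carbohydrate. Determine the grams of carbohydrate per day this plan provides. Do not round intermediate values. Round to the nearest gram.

230 g/day

Harris-Benedict: BMR = 66.47 + 13.75(119) + 5.003(190) − 6.755(62) = 2234.48 kcal/day.
TEE = 2234.48 × 1.375 = 3072.41 kcal/day.
Carbohydrate energy = 30% × 3072.41 = 921.723 kcal.
Carbohydrate = 921.723 ÷ 4 kcal/g = 230.4308 g.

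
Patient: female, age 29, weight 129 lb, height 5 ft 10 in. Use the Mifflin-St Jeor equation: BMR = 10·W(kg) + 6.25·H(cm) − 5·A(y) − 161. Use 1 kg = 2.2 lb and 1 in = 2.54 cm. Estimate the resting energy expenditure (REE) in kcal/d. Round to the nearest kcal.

Convert to metric: weight = 129 ÷ 2.2 = 58.6364 kg; height = (5×12 + 10) × 2.54 = 70 × 2.54 = 177.8 cm.
Mifflin-St Jeor (female): BMR = 10(58.6364) + 6.25(177.8) − 5(29) − 161 = 586.3636 + 1111.25 − 145 − 161 = 1391.6136 kcal/day.

1392 kcal/d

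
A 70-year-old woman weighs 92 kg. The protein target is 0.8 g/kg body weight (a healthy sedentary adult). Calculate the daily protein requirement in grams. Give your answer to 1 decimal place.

73.6 g/day

Protein = 0.8 g/kg × 92 kg = 73.6 g/day.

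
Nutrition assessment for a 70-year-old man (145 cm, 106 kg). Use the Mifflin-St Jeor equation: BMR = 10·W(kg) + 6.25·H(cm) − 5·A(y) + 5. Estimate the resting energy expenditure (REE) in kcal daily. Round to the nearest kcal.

1621 kcal daily

Mifflin-St Jeor (male): BMR = 10(106) + 6.25(145) − 5(70) + 5 = 1060 + 906.25 − 350 + 5 = 1621.25 kcal/day.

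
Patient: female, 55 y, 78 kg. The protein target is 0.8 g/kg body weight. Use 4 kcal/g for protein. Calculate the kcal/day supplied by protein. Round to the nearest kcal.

Protein = 0.8 g/kg × 78 kg = 62.4 g/day.
Protein energy = 62.4 g × 4 kcal/g = 249.6 kcal/day.

250 kcal/day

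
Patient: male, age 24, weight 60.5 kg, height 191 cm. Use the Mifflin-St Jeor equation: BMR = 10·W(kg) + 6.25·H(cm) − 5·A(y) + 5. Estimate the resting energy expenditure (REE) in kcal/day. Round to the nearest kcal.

1684 kcal/day

Mifflin-St Jeor (male): BMR = 10(60.5) + 6.25(191) − 5(24) + 5 = 605 + 1193.75 − 120 + 5 = 1683.75 kcal/day.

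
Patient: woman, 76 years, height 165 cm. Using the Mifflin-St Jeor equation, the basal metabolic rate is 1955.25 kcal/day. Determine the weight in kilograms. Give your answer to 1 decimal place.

146.5 kg

1955.25 = 10·W + 6.25(165) − 5(76) − 161
10·W = 1955.25 − 490.25 = 1465, so W = 146.5 kg.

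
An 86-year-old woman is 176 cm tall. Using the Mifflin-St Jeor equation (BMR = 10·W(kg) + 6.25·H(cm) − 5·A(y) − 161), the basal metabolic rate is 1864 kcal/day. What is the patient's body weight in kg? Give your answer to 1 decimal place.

1864 = 10·W + 6.25(176) − 5(86) − 161
10·W = 1864 − 509 = 1355, so W = 135.5 kg.

135.5 kg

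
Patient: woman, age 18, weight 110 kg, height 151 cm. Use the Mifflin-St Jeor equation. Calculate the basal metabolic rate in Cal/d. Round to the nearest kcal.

1793 Cal/d

Mifflin-St Jeor (female): BMR = 10(110) + 6.25(151) − 5(18) − 161 = 1100 + 943.75 − 90 − 161 = 1792.75 kcal/day.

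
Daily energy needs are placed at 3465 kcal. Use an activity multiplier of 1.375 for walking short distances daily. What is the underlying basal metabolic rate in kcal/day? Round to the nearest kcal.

BMR = TEE ÷ activity factor = 3465 ÷ 1.375 = 2520 kcal/day.

2520 kcal/day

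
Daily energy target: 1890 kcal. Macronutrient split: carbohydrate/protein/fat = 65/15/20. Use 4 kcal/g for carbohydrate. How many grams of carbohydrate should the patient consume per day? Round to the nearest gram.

Carbohydrate energy = 65% × 1890 = 1228.5 kcal.
At 4 kcal/g: 1228.5 ÷ 4 = 307.125 g.

307 g/day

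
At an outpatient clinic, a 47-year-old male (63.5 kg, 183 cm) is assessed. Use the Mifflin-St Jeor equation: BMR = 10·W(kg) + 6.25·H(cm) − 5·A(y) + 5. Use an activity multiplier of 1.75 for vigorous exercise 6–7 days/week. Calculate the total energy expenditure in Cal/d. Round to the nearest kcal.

Mifflin-St Jeor (male): BMR = 10(63.5) + 6.25(183) − 5(47) + 5 = 635 + 1143.75 − 235 + 5 = 1548.75 kcal/day.
TEE = BMR × activity factor = 1548.75 × 1.75 = 2710.3125 kcal/day.

2710 Cal/d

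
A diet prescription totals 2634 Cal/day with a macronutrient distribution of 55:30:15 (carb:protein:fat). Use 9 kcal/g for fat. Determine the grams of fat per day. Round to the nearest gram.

44 g/day

Fat energy = 15% × 2634 = 395.1 kcal.
At 9 kcal/g: 395.1 ÷ 9 = 43.9 g.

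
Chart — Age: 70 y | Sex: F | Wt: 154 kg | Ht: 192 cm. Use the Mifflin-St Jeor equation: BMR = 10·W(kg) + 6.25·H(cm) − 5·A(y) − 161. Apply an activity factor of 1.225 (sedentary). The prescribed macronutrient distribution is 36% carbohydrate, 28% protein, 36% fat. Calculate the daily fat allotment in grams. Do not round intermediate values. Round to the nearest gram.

Mifflin-St Jeor (female): BMR = 10(154) + 6.25(192) − 5(70) − 161 = 1540 + 1200 − 350 − 161 = 2229 kcal/day.
TEE = 2229 × 1.225 = 2730.525 kcal/day.
Fat energy = 36% × 2730.525 = 982.989 kcal.
Fat = 982.989 ÷ 9 kcal/g = 109.221 g.

109 g/day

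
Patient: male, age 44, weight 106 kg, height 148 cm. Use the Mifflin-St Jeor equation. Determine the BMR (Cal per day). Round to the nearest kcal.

1770 Cal per day

Mifflin-St Jeor (male): BMR = 10(106) + 6.25(148) − 5(44) + 5 = 1060 + 925 − 220 + 5 = 1770 kcal/day.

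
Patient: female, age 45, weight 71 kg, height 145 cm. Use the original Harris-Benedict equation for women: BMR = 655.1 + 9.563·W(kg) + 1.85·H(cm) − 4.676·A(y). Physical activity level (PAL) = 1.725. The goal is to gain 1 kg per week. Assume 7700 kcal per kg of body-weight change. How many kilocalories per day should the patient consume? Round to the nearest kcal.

Harris-Benedict: BMR = 655.1 + 9.563(71) + 1.85(145) − 4.676(45) = 1391.903 kcal/day.
TEE = 1391.903 × 1.725 = 2401.0327 kcal/day.
Required daily surplus = 1 × 7700 ÷ 7 = 1100 kcal/day.
Target intake = 2401.0327 + 1100 = 3501.0327 kcal/day.

3501 kilocalories per day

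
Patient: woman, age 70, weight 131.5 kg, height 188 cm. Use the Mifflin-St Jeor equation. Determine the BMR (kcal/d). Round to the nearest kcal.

Mifflin-St Jeor (female): BMR = 10(131.5) + 6.25(188) − 5(70) − 161 = 1315 + 1175 − 350 − 161 = 1979 kcal/day.

1979 kcal/d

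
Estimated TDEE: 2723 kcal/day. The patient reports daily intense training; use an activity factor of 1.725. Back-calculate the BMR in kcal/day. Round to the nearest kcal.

BMR = TEE ÷ activity factor = 2723 ÷ 1.725 = 1578.5507 kcal/day.

1579 kcal/day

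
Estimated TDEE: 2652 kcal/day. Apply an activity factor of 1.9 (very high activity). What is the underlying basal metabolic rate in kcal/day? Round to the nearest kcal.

BMR = TEE ÷ activity factor = 2652 ÷ 1.9 = 1395.7895 kcal/day.

1396 kcal/day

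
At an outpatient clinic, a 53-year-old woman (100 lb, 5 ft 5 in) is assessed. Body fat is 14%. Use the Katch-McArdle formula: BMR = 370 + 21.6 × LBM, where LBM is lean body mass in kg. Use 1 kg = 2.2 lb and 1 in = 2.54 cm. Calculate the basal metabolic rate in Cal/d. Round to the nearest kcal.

1214 Cal/d

Convert to metric: weight = 100 ÷ 2.2 = 45.4545 kg; height = (5×12 + 5) × 2.54 = 65 × 2.54 = 165.1 cm.
LBM = 45.4545 × (1 − 0.14) = 39.0909 kg. Katch-McArdle: BMR = 370 + 21.6 × 39.0909 = 1214.3636 kcal/day.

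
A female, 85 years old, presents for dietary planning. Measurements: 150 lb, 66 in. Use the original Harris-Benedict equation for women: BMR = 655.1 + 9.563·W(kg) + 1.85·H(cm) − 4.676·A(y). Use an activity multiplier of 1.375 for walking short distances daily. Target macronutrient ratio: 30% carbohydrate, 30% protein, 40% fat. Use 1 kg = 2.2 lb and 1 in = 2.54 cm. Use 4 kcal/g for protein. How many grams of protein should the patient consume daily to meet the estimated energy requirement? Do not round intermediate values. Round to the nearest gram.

Convert to metric: weight = 150 ÷ 2.2 = 68.1818 kg; height = 66 × 2.54 = 167.64 cm.
Harris-Benedict: BMR = 655.1 + 9.563(68.1818) + 1.85(167.64) − 4.676(85) = 1219.7967 kcal/day.
TEE = 1219.7967 × 1.375 = 1677.2205 kcal/day.
Protein energy = 30% × 1677.2205 = 503.1662 kcal.
Protein = 503.1662 ÷ 4 kcal/g = 125.7915 g.

126 g/day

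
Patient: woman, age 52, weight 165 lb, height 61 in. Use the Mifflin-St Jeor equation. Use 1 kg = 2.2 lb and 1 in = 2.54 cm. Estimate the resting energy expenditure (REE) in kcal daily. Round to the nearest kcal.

Convert to metric: weight = 165 ÷ 2.2 = 75 kg; height = 61 × 2.54 = 154.94 cm.
Mifflin-St Jeor (female): BMR = 10(75) + 6.25(154.94) − 5(52) − 161 = 750 + 968.375 − 260 − 161 = 1297.375 kcal/day.

1297 kcal daily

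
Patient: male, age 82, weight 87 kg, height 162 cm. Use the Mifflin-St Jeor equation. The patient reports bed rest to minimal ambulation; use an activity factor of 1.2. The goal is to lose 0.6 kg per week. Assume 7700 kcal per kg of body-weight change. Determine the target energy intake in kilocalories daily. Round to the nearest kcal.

Mifflin-St Jeor (male): BMR = 10(87) + 6.25(162) − 5(82) + 5 = 870 + 1012.5 − 410 + 5 = 1477.5 kcal/day.
TEE = 1477.5 × 1.2 = 1773 kcal/day.
Required daily deficit = 0.6 × 7700 ÷ 7 = 660 kcal/day.
Target intake = 1773 − 660 = 1113 kcal/day.

1113 kilocalories daily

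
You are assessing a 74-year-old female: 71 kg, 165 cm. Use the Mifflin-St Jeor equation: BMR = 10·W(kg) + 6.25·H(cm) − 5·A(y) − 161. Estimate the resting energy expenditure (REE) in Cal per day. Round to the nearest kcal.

Mifflin-St Jeor (female): BMR = 10(71) + 6.25(165) − 5(74) − 161 = 710 + 1031.25 − 370 − 161 = 1210.25 kcal/day.

1210 Cal per day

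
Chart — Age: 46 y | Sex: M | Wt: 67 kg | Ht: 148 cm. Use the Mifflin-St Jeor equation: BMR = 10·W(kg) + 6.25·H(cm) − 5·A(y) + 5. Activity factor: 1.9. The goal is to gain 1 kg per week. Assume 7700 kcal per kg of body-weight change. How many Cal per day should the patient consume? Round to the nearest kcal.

3703 Cal per day

Mifflin-St Jeor (male): BMR = 10(67) + 6.25(148) − 5(46) + 5 = 670 + 925 − 230 + 5 = 1370 kcal/day.
TEE = 1370 × 1.9 = 2603 kcal/day.
Required daily surplus = 1 × 7700 ÷ 7 = 1100 kcal/day.
Target intake = 2603 + 1100 = 3703 kcal/day.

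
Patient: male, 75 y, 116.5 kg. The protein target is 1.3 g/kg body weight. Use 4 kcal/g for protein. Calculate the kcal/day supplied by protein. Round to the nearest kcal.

606 kcal/day

Protein = 1.3 g/kg × 116.5 kg = 151.45 g/day.
Protein energy = 151.45 g × 4 kcal/g = 605.8 kcal/day.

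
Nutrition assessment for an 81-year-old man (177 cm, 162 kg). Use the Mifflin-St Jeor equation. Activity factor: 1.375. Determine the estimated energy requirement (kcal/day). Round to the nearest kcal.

Mifflin-St Jeor (male): BMR = 10(162) + 6.25(177) − 5(81) + 5 = 1620 + 1106.25 − 405 + 5 = 2326.25 kcal/day.
TEE = BMR × activity factor = 2326.25 × 1.375 = 3198.5938 kcal/day.

3199 kcal/day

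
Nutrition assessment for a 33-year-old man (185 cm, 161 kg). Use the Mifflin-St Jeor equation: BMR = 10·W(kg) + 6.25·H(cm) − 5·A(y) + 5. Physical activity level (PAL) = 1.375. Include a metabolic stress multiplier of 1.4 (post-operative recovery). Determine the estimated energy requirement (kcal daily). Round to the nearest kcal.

5017 kcal daily

Mifflin-St Jeor (male): BMR = 10(161) + 6.25(185) − 5(33) + 5 = 1610 + 1156.25 − 165 + 5 = 2606.25 kcal/day.
TEE = BMR × activity factor = 2606.25 × 1.375 = 3583.5938 kcal/day.
Apply stress factor: 3583.5938 × 1.4 = 5017.0313 kcal/day.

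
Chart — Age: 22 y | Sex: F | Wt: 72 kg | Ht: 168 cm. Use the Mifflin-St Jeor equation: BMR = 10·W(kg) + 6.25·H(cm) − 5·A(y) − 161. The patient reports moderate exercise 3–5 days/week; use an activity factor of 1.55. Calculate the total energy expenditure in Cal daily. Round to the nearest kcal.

Mifflin-St Jeor (female): BMR = 10(72) + 6.25(168) − 5(22) − 161 = 720 + 1050 − 110 − 161 = 1499 kcal/day.
TEE = BMR × activity factor = 1499 × 1.55 = 2323.45 kcal/day.

2323 Cal daily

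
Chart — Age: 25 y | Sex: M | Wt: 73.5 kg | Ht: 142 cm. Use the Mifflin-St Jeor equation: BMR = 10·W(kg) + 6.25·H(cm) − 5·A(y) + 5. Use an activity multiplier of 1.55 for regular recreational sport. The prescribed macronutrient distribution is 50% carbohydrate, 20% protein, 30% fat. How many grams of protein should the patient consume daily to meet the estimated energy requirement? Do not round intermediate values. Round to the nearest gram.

Mifflin-St Jeor (male): BMR = 10(73.5) + 6.25(142) − 5(25) + 5 = 735 + 887.5 − 125 + 5 = 1502.5 kcal/day.
TEE = 1502.5 × 1.55 = 2328.875 kcal/day.
Protein energy = 20% × 2328.875 = 465.775 kcal.
Protein = 465.775 ÷ 4 kcal/g = 116.4438 g.

116 g/day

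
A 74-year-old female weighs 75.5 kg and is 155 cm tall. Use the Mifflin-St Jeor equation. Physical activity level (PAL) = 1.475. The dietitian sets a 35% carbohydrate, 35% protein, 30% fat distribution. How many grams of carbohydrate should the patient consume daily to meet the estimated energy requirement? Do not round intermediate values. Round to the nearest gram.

154 g/day

Mifflin-St Jeor (female): BMR = 10(75.5) + 6.25(155) − 5(74) − 161 = 755 + 968.75 − 370 − 161 = 1192.75 kcal/day.
TEE = 1192.75 × 1.475 = 1759.3063 kcal/day.
Carbohydrate energy = 35% × 1759.3063 = 615.7572 kcal.
Carbohydrate = 615.7572 ÷ 4 kcal/g = 153.9393 g.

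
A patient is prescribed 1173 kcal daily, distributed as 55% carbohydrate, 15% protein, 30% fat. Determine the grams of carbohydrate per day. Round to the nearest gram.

161 g/day

Carbohydrate energy = 55% × 1173 = 645.15 kcal.
At 4 kcal/g: 645.15 ÷ 4 = 161.2875 g.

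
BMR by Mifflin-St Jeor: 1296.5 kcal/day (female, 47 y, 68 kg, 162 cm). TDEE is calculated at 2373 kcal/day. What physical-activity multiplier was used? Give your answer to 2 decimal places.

Activity factor = TEE ÷ BMR = 2373 ÷ 1296.5 = 1.83.

1.83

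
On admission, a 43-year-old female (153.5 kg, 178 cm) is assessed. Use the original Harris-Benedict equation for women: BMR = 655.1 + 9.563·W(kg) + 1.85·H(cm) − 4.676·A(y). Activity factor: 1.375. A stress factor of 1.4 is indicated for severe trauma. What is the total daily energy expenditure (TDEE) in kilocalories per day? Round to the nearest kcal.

4334 kilocalories per day

Harris-Benedict: BMR = 655.1 + 9.563(153.5) + 1.85(178) − 4.676(43) = 2251.2525 kcal/day.
TEE = BMR × activity factor = 2251.2525 × 1.375 = 3095.4722 kcal/day.
Apply stress factor: 3095.4722 × 1.4 = 4333.6611 kcal/day.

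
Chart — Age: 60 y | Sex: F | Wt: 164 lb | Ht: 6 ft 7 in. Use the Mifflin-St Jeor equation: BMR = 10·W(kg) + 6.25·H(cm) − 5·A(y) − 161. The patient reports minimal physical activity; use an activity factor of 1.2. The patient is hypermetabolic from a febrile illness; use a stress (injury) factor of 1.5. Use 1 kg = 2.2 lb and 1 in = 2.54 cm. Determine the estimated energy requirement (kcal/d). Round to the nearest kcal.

2769 kcal/d

Convert to metric: weight = 164 ÷ 2.2 = 74.5455 kg; height = (6×12 + 7) × 2.54 = 79 × 2.54 = 200.66 cm.
Mifflin-St Jeor (female): BMR = 10(74.5455) + 6.25(200.66) − 5(60) − 161 = 745.4545 + 1254.125 − 300 − 161 = 1538.5795 kcal/day.
TEE = BMR × activity factor = 1538.5795 × 1.2 = 1846.2955 kcal/day.
Apply stress factor: 1846.2955 × 1.5 = 2769.4432 kcal/day.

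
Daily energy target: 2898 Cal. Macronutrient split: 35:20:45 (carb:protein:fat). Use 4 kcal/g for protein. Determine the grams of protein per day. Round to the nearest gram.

Protein energy = 20% × 2898 = 579.6 kcal.
At 4 kcal/g: 579.6 ÷ 4 = 144.9 g.

145 g/day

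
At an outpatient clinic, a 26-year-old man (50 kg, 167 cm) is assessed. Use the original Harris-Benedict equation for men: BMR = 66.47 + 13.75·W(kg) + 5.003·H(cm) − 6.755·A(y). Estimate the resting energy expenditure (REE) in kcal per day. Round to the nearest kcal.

Harris-Benedict: BMR = 66.47 + 13.75(50) + 5.003(167) − 6.755(26) = 1413.841 kcal/day.

1414 kcal per day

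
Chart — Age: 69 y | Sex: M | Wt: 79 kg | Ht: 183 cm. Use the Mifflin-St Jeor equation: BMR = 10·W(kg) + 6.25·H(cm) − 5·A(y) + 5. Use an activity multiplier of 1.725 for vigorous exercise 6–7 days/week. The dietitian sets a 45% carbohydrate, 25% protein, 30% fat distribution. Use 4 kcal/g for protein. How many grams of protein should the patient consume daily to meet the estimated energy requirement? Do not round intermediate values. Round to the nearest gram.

172 g/day

Mifflin-St Jeor (male): BMR = 10(79) + 6.25(183) − 5(69) + 5 = 790 + 1143.75 − 345 + 5 = 1593.75 kcal/day.
TEE = 1593.75 × 1.725 = 2749.2188 kcal/day.
Protein energy = 25% × 2749.2188 = 687.3047 kcal.
Protein = 687.3047 ÷ 4 kcal/g = 171.8262 g.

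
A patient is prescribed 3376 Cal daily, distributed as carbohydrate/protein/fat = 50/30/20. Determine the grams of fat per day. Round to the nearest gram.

75 g/day

Fat energy = 20% × 3376 = 675.2 kcal.
At 9 kcal/g: 675.2 ÷ 9 = 75.0222 g.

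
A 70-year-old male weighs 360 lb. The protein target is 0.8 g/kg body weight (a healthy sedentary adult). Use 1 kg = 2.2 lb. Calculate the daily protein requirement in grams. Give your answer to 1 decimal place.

130.9 g/day

Weight in kg = 360 ÷ 2.2 = 163.6364 kg.
Protein = 0.8 g/kg × 163.6364 kg = 130.9091 g/day.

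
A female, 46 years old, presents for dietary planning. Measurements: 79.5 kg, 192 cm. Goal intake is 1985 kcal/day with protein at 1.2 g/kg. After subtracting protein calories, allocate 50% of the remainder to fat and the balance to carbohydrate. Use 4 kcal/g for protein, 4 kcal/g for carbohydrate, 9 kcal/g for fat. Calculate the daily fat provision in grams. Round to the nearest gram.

Protein = 1.2 × 79.5 = 95.4 g → 95.4 × 4 = 381.6 kcal.
Non-protein calories = 1985 − 381.6 = 1603.4 kcal.
Fat: 50% × 1603.4 = 801.7 kcal; carbohydrate: 801.7 kcal.
Fat: 801.7 kcal ÷ 9 kcal/g = 89.0778 g.

89 g/day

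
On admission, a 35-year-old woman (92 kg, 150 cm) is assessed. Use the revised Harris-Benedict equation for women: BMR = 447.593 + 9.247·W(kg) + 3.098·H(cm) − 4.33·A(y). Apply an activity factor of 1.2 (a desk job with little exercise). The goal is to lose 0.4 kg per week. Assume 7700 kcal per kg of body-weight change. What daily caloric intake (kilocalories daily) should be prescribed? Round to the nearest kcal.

Harris-Benedict: BMR = 447.593 + 9.247(92) + 3.098(150) − 4.33(35) = 1611.467 kcal/day.
TEE = 1611.467 × 1.2 = 1933.7604 kcal/day.
Required daily deficit = 0.4 × 7700 ÷ 7 = 440 kcal/day.
Target intake = 1933.7604 − 440 = 1493.7604 kcal/day.

1494 kilocalories daily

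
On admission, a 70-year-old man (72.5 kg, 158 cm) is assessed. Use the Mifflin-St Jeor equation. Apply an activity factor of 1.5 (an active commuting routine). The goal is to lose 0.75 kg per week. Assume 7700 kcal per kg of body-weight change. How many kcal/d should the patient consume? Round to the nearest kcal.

Mifflin-St Jeor (male): BMR = 10(72.5) + 6.25(158) − 5(70) + 5 = 725 + 987.5 − 350 + 5 = 1367.5 kcal/day.
TEE = 1367.5 × 1.5 = 2051.25 kcal/day.
Required daily deficit = 0.75 × 7700 ÷ 7 = 825 kcal/day.
Target intake = 2051.25 − 825 = 1226.25 kcal/day.

1226 kcal/d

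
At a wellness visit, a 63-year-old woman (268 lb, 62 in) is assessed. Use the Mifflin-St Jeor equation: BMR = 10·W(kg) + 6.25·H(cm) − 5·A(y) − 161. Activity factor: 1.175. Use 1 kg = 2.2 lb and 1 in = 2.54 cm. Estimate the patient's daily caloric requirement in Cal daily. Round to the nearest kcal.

2029 Cal daily

Convert to metric: weight = 268 ÷ 2.2 = 121.8182 kg; height = 62 × 2.54 = 157.48 cm.
Mifflin-St Jeor (female): BMR = 10(121.8182) + 6.25(157.48) − 5(63) − 161 = 1218.1818 + 984.25 − 315 − 161 = 1726.4318 kcal/day.
TEE = BMR × activity factor = 1726.4318 × 1.175 = 2028.5574 kcal/day.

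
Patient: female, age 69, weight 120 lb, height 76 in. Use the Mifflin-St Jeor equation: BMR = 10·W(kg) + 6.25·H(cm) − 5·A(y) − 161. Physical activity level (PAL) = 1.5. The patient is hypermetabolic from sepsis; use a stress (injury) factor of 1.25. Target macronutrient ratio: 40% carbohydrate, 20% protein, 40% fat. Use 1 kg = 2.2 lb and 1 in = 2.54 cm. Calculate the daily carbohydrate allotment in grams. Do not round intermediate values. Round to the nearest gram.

234 g/day

Convert to metric: weight = 120 ÷ 2.2 = 54.5455 kg; height = 76 × 2.54 = 193.04 cm.
Mifflin-St Jeor (female): BMR = 10(54.5455) + 6.25(193.04) − 5(69) − 161 = 545.4545 + 1206.5 − 345 − 161 = 1245.9545 kcal/day.
TEE = 1245.9545 × 1.5 = 1868.9318 kcal/day.
With stress factor 1.25: 1868.9318 × 1.25 = 2336.1648 kcal/day.
Carbohydrate energy = 40% × 2336.1648 = 934.4659 kcal.
Carbohydrate = 934.4659 ÷ 4 kcal/g = 233.6165 g.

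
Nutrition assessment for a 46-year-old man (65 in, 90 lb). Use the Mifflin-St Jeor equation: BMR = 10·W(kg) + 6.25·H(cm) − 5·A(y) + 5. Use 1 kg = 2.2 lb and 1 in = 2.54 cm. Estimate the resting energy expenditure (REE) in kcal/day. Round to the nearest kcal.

1216 kcal/day

Convert to metric: weight = 90 ÷ 2.2 = 40.9091 kg; height = 65 × 2.54 = 165.1 cm.
Mifflin-St Jeor (male): BMR = 10(40.9091) + 6.25(165.1) − 5(46) + 5 = 409.0909 + 1031.875 − 230 + 5 = 1215.9659 kcal/day.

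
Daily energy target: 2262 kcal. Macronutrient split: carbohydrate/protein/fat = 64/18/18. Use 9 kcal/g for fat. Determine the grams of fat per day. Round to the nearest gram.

45 g/day

Fat energy = 18% × 2262 = 407.16 kcal.
At 9 kcal/g: 407.16 ÷ 9 = 45.24 g.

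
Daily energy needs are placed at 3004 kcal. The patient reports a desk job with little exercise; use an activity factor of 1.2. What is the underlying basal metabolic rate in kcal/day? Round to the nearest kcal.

2503 kcal/day

BMR = TEE ÷ activity factor = 3004 ÷ 1.2 = 2503.3333 kcal/day.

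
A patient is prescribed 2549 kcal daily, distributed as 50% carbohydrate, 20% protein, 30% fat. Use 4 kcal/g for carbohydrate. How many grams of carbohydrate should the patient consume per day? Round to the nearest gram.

Carbohydrate energy = 50% × 2549 = 1274.5 kcal.
At 4 kcal/g: 1274.5 ÷ 4 = 318.625 g.

319 g/day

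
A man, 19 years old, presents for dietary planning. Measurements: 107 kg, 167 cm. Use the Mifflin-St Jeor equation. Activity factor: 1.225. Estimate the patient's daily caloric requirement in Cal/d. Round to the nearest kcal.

Mifflin-St Jeor (male): BMR = 10(107) + 6.25(167) − 5(19) + 5 = 1070 + 1043.75 − 95 + 5 = 2023.75 kcal/day.
TEE = BMR × activity factor = 2023.75 × 1.225 = 2479.0938 kcal/day.

2479 Cal/d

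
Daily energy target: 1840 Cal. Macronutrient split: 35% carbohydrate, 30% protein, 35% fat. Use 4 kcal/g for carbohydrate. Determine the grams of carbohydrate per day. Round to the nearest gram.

Carbohydrate energy = 35% × 1840 = 644 kcal.
At 4 kcal/g: 644 ÷ 4 = 161 g.

161 g/day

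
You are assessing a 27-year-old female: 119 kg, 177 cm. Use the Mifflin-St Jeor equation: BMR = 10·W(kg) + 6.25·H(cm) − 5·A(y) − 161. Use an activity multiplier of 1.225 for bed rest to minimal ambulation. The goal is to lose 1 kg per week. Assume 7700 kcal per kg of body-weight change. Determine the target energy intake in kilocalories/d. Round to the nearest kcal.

1350 kilocalories/d

Mifflin-St Jeor (female): BMR = 10(119) + 6.25(177) − 5(27) − 161 = 1190 + 1106.25 − 135 − 161 = 2000.25 kcal/day.
TEE = 2000.25 × 1.225 = 2450.3063 kcal/day.
Required daily deficit = 1 × 7700 ÷ 7 = 1100 kcal/day.
Target intake = 2450.3063 − 1100 = 1350.3063 kcal/day.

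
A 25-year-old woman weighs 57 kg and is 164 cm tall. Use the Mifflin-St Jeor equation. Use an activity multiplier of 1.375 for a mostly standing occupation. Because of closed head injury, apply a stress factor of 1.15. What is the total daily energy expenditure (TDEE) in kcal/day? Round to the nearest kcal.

Mifflin-St Jeor (female): BMR = 10(57) + 6.25(164) − 5(25) − 161 = 570 + 1025 − 125 − 161 = 1309 kcal/day.
TEE = BMR × activity factor = 1309 × 1.375 = 1799.875 kcal/day.
Apply stress factor: 1799.875 × 1.15 = 2069.8563 kcal/day.

2070 kcal/day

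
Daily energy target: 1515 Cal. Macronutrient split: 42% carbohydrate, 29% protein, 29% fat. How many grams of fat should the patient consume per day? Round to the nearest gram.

Fat energy = 29% × 1515 = 439.35 kcal.
At 9 kcal/g: 439.35 ÷ 9 = 48.8167 g.

49 g/day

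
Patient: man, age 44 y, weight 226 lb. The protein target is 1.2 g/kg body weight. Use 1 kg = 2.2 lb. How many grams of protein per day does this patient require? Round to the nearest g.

123 g/day

Weight in kg = 226 ÷ 2.2 = 102.7273 kg.
Protein = 1.2 g/kg × 102.7273 kg = 123.2727 g/day.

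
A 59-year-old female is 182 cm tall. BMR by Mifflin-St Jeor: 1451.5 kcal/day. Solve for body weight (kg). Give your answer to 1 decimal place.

77.0 kg

1451.5 = 10·W + 6.25(182) − 5(59) − 161
10·W = 1451.5 − 681.5 = 770, so W = 77 kg.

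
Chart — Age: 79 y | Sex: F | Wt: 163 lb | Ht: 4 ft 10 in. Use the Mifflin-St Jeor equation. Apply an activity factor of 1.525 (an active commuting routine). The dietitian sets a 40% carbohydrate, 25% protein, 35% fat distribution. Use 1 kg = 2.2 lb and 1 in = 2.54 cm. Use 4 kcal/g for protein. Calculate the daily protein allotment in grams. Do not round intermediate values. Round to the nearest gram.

Convert to metric: weight = 163 ÷ 2.2 = 74.0909 kg; height = (4×12 + 10) × 2.54 = 58 × 2.54 = 147.32 cm.
Mifflin-St Jeor (female): BMR = 10(74.0909) + 6.25(147.32) − 5(79) − 161 = 740.9091 + 920.75 − 395 − 161 = 1105.6591 kcal/day.
TEE = 1105.6591 × 1.525 = 1686.1301 kcal/day.
Protein energy = 25% × 1686.1301 = 421.5325 kcal.
Protein = 421.5325 ÷ 4 kcal/g = 105.3831 g.

105 g/day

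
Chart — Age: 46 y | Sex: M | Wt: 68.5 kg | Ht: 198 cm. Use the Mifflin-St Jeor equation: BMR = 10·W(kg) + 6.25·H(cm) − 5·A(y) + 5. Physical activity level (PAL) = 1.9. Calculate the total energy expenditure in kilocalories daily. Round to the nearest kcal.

3225 kilocalories daily

Mifflin-St Jeor (male): BMR = 10(68.5) + 6.25(198) − 5(46) + 5 = 685 + 1237.5 − 230 + 5 = 1697.5 kcal/day.
TEE = BMR × activity factor = 1697.5 × 1.9 = 3225.25 kcal/day.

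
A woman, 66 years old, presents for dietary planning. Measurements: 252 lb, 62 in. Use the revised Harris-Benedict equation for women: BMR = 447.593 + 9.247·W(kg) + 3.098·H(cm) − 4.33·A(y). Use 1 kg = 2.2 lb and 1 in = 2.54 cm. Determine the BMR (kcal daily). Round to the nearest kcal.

Convert to metric: weight = 252 ÷ 2.2 = 114.5455 kg; height = 62 × 2.54 = 157.48 cm.
Harris-Benedict: BMR = 447.593 + 9.247(114.5455) + 3.098(157.48) − 4.33(66) = 1708.8879 kcal/day.

1709 kcal daily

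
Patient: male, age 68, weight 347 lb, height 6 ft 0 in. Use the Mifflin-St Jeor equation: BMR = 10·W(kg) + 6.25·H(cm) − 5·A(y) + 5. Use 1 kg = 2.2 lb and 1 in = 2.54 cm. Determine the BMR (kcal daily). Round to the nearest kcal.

Convert to metric: weight = 347 ÷ 2.2 = 157.7273 kg; height = (6×12 + 0) × 2.54 = 72 × 2.54 = 182.88 cm.
Mifflin-St Jeor (male): BMR = 10(157.7273) + 6.25(182.88) − 5(68) + 5 = 1577.2727 + 1143 − 340 + 5 = 2385.2727 kcal/day.

2385 kcal daily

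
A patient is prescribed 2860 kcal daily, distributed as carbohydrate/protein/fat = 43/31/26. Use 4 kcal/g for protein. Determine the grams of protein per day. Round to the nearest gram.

222 g/day

Protein energy = 31% × 2860 = 886.6 kcal.
At 4 kcal/g: 886.6 ÷ 4 = 221.65 g.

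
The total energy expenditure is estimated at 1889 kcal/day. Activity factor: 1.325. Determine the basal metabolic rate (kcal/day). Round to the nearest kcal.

BMR = TEE ÷ activity factor = 1889 ÷ 1.325 = 1425.6604 kcal/day.

1426 kcal/day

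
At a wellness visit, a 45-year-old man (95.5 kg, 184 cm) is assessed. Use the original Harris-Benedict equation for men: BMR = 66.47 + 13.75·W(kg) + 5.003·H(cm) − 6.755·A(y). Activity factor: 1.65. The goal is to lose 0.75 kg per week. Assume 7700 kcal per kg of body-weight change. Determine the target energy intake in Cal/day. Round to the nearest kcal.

Harris-Benedict: BMR = 66.47 + 13.75(95.5) + 5.003(184) − 6.755(45) = 1996.172 kcal/day.
TEE = 1996.172 × 1.65 = 3293.6838 kcal/day.
Required daily deficit = 0.75 × 7700 ÷ 7 = 825 kcal/day.
Target intake = 3293.6838 − 825 = 2468.6838 kcal/day.

2469 Cal/day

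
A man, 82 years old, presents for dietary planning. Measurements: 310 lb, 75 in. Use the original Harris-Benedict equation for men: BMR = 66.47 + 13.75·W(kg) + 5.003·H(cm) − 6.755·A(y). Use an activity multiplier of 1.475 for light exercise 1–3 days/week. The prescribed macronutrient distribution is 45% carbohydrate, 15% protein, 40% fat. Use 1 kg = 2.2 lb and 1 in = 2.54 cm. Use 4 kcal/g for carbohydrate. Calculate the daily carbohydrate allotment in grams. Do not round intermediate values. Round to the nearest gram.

399 g/day

Convert to metric: weight = 310 ÷ 2.2 = 140.9091 kg; height = 75 × 2.54 = 190.5 cm.
Harris-Benedict: BMR = 66.47 + 13.75(140.9091) + 5.003(190.5) − 6.755(82) = 2403.1315 kcal/day.
TEE = 2403.1315 × 1.475 = 3544.619 kcal/day.
Carbohydrate energy = 45% × 3544.619 = 1595.0785 kcal.
Carbohydrate = 1595.0785 ÷ 4 kcal/g = 398.7696 g.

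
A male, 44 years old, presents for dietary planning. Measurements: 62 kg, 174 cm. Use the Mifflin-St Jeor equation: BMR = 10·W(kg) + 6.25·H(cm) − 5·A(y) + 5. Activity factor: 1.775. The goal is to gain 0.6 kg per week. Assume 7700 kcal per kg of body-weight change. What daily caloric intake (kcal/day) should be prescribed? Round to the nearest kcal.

Mifflin-St Jeor (male): BMR = 10(62) + 6.25(174) − 5(44) + 5 = 620 + 1087.5 − 220 + 5 = 1492.5 kcal/day.
TEE = 1492.5 × 1.775 = 2649.1875 kcal/day.
Required daily surplus = 0.6 × 7700 ÷ 7 = 660 kcal/day.
Target intake = 2649.1875 + 660 = 3309.1875 kcal/day.

3309 kcal/day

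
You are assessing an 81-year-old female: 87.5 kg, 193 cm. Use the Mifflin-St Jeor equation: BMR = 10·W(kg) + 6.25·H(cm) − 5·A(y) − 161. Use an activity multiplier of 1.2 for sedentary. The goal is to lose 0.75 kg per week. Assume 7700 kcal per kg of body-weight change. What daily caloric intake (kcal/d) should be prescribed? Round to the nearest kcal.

Mifflin-St Jeor (female): BMR = 10(87.5) + 6.25(193) − 5(81) − 161 = 875 + 1206.25 − 405 − 161 = 1515.25 kcal/day.
TEE = 1515.25 × 1.2 = 1818.3 kcal/day.
Required daily deficit = 0.75 × 7700 ÷ 7 = 825 kcal/day.
Target intake = 1818.3 − 825 = 993.3 kcal/day.

993 kcal/d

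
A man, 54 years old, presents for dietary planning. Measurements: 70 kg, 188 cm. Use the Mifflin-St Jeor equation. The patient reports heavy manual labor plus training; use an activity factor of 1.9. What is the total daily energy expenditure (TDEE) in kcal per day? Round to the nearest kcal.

3059 kcal per day

Mifflin-St Jeor (male): BMR = 10(70) + 6.25(188) − 5(54) + 5 = 700 + 1175 − 270 + 5 = 1610 kcal/day.
TEE = BMR × activity factor = 1610 × 1.9 = 3059 kcal/day.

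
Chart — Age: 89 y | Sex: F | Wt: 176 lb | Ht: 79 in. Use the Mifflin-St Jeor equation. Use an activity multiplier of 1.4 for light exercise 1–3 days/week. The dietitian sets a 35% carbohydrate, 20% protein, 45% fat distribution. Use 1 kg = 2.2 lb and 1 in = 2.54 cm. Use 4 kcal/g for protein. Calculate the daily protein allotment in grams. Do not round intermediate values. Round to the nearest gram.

101 g/day

Convert to metric: weight = 176 ÷ 2.2 = 80 kg; height = 79 × 2.54 = 200.66 cm.
Mifflin-St Jeor (female): BMR = 10(80) + 6.25(200.66) − 5(89) − 161 = 800 + 1254.125 − 445 − 161 = 1448.125 kcal/day.
TEE = 1448.125 × 1.4 = 2027.375 kcal/day.
Protein energy = 20% × 2027.375 = 405.475 kcal.
Protein = 405.475 ÷ 4 kcal/g = 101.3688 g.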